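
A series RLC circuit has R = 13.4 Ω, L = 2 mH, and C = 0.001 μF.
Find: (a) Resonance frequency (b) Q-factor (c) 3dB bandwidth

Step 1 — Resonance: ω₀ = 1/√(LC) = 1/√(0.002·1e-09) = 7.071e+05 rad/s.
Step 2 — f₀ = ω₀/(2π) = 1.125e+05 Hz.
Step 3 — Series Q: Q = ω₀L/R = 7.071e+05·0.002/13.4 = 105.5.
Step 4 — Bandwidth: Δω = ω₀/Q = 6700 rad/s; BW = Δω/(2π) = 1066 Hz.

(a) f₀ = 1.125e+05 Hz  (b) Q = 105.5  (c) BW = 1066 Hz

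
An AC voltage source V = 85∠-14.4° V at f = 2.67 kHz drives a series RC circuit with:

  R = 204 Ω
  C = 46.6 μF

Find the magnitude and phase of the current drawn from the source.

Step 1 — Angular frequency: ω = 2π·f = 2π·2670 = 1.678e+04 rad/s.
Step 2 — Component impedances:
  R: Z = R = 204 Ω
  C: Z = 1/(jωC) = -j/(ω·C) = 0 - j1.279 Ω
Step 3 — Series combination: Z_total = R + C = 204 - j1.279 Ω = 204∠-0.4° Ω.
Step 4 — Source phasor: V = 85∠-14.4° V = 82.33 - j21.14 V.
Step 5 — Ohm's law: I = V / Z_total = (82.33 - j21.14) / (204 - j1.279) = 0.4042 - j0.1011 A.
Step 6 — Convert to polar: |I| = 0.4167 A, ∠I = -14.0°.

I = 0.4167∠-14.0° A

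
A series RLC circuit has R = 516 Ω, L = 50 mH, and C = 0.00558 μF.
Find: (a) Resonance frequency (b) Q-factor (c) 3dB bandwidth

Step 1 — Resonance: ω₀ = 1/√(LC) = 1/√(0.05·5.58e-09) = 5.987e+04 rad/s.
Step 2 — f₀ = ω₀/(2π) = 9528 Hz.
Step 3 — Series Q: Q = ω₀L/R = 5.987e+04·0.05/516 = 5.801.
Step 4 — Bandwidth: Δω = ω₀/Q = 1.032e+04 rad/s; BW = Δω/(2π) = 1642 Hz.

(a) f₀ = 9528 Hz  (b) Q = 5.801  (c) BW = 1642 Hz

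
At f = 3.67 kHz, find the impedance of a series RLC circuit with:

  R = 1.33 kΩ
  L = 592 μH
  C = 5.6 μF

Step 1 — Angular frequency: ω = 2π·f = 2π·3670 = 2.306e+04 rad/s.
Step 2 — Component impedances:
  R: Z = R = 1330 Ω
  L: Z = jωL = j·2.306e+04·0.000592 = 0 + j13.65 Ω
  C: Z = 1/(jωC) = -j/(ω·C) = 0 - j7.744 Ω
Step 3 — Series combination: Z_total = R + L + C = 1330 + j5.907 Ω = 1330∠0.3° Ω.

Z = 1330 + j5.907 Ω = 1330∠0.3° Ω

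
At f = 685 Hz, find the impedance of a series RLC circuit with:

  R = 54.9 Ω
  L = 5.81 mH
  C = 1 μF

Step 1 — Angular frequency: ω = 2π·f = 2π·685 = 4304 rad/s.
Step 2 — Component impedances:
  R: Z = R = 54.9 Ω
  L: Z = jωL = j·4304·0.00581 = 0 + j25.01 Ω
  C: Z = 1/(jωC) = -j/(ω·C) = 0 - j232.3 Ω
Step 3 — Series combination: Z_total = R + L + C = 54.9 - j207.3 Ω = 214.5∠-75.2° Ω.

Z = 54.9 - j207.3 Ω = 214.5∠-75.2° Ω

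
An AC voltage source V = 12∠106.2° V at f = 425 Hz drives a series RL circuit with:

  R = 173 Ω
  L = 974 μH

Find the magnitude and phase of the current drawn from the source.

Step 1 — Angular frequency: ω = 2π·f = 2π·425 = 2670 rad/s.
Step 2 — Component impedances:
  R: Z = R = 173 Ω
  L: Z = jωL = j·2670·0.000974 = 0 + j2.601 Ω
Step 3 — Series combination: Z_total = R + L = 173 + j2.601 Ω = 173∠0.9° Ω.
Step 4 — Source phasor: V = 12∠106.2° V = -3.348 + j11.52 V.
Step 5 — Ohm's law: I = V / Z_total = (-3.348 + j11.52) / (173 + j2.601) = -0.01835 + j0.06689 A.
Step 6 — Convert to polar: |I| = 0.06936 A, ∠I = 105.3°.

I = 0.06936∠105.3° A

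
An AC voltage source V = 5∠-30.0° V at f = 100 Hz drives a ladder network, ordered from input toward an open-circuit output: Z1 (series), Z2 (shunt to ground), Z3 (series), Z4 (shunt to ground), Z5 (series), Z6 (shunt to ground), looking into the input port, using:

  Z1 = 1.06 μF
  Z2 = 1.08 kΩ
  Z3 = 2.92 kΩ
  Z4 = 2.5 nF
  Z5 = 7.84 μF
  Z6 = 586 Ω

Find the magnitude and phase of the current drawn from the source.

Step 1 — Angular frequency: ω = 2π·f = 2π·100 = 628.3 rad/s.
Step 2 — Component impedances:
  Z1: Z = 1/(jωC) = -j/(ω·C) = 0 - j1501 Ω
  Z2: Z = R = 1080 Ω
  Z3: Z = R = 2920 Ω
  Z4: Z = 1/(jωC) = -j/(ω·C) = 0 - j6.366e+05 Ω
  Z5: Z = 1/(jωC) = -j/(ω·C) = 0 - j203 Ω
  Z6: Z = R = 586 Ω
Step 3 — Ladder network (open output): work backward from the far end, alternating series and parallel combinations. Z_in = 826.1 - j1513 Ω = 1724∠-61.4° Ω.
Step 4 — Source phasor: V = 5∠-30.0° V = 4.33 - j2.5 V.
Step 5 — Ohm's law: I = V / Z_total = (4.33 - j2.5) / (826.1 - j1513) = 0.002477 + j0.00151 A.
Step 6 — Convert to polar: |I| = 0.002901 A, ∠I = 31.4°.

I = 0.002901∠31.4° A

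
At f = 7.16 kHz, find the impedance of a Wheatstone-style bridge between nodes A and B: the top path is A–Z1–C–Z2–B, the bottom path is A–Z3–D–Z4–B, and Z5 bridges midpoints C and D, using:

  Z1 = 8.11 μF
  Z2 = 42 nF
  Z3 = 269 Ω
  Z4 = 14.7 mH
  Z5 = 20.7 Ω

Step 1 — Angular frequency: ω = 2π·f = 2π·7160 = 4.499e+04 rad/s.
Step 2 — Component impedances:
  Z1: Z = 1/(jωC) = -j/(ω·C) = 0 - j2.741 Ω
  Z2: Z = 1/(jωC) = -j/(ω·C) = 0 - j529.2 Ω
  Z3: Z = R = 269 Ω
  Z4: Z = jωL = j·4.499e+04·0.0147 = 0 + j661.3 Ω
  Z5: Z = R = 20.7 Ω
Step 3 — Bridge requires nodal analysis (the Z5 bridge couples midpoints C and D, so the two paths cannot be reduced to a simple series/parallel combination). Setting node B to ground and injecting 1 A at node A, the 3-node admittance system at A, C, D solves to V_A = Z_AB = 302.6 - j2611 Ω = 2628∠-83.4° Ω.

Z = 302.6 - j2611 Ω = 2628∠-83.4° Ω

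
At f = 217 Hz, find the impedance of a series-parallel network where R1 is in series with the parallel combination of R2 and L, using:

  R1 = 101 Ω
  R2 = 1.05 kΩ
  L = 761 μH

Step 1 — Angular frequency: ω = 2π·f = 2π·217 = 1363 rad/s.
Step 2 — Component impedances:
  R1: Z = R = 101 Ω
  R2: Z = R = 1050 Ω
  L: Z = jωL = j·1363·0.000761 = 0 + j1.038 Ω
Step 3 — Parallel branch: R2 || L = 1/(1/R2 + 1/L) = 0.001025 + j1.038 Ω.
Step 4 — Series with R1: Z_total = R1 + (R2 || L) = 101 + j1.038 Ω = 101∠0.6° Ω.

Z = 101 + j1.038 Ω = 101∠0.6° Ω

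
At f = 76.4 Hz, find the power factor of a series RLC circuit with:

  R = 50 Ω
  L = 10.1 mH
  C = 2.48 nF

Step 1 — Angular frequency: ω = 2π·f = 2π·76.4 = 480 rad/s.
Step 2 — Component impedances:
  R: Z = R = 50 Ω
  L: Z = jωL = j·480·0.0101 = 0 + j4.848 Ω
  C: Z = 1/(jωC) = -j/(ω·C) = 0 - j8.4e+05 Ω
Step 3 — Series combination: Z_total = R + L + C = 50 - j8.4e+05 Ω = 8.4e+05∠-90.0° Ω.
Step 4 — Power factor: PF = cos(φ) = Re(Z)/|Z| = 50/8.4e+05 = 5.952e-05.
Step 5 — Type: Im(Z) = -8.4e+05 ⇒ leading (phase φ = -90.0°).

PF = 5.952e-05 (leading, φ = -90.0°)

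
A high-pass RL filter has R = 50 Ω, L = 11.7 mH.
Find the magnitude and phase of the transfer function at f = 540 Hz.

Step 1 — Angular frequency: ω = 2π·540 = 3393 rad/s.
Step 2 — Transfer function: H(jω) = jωL/(R + jωL).
Step 3 — Numerator jωL = j·39.7; denominator R + jωL = 50 + j39.7.
Step 4 — H = 0.3866 + j0.487.
Step 5 — Magnitude: |H| = 0.6218 (-4.1 dB); phase: φ = 51.6°.

|H| = 0.6218 (-4.1 dB), φ = 51.6°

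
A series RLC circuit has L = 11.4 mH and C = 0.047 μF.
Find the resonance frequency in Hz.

Step 1 — Resonance condition Im(Z)=0 gives ω₀ = 1/√(LC).
Step 2 — ω₀ = 1/√(0.0114·4.7e-08) = 4.32e+04 rad/s.
Step 3 — f₀ = ω₀/(2π) = 6876 Hz.

f₀ = 6876 Hz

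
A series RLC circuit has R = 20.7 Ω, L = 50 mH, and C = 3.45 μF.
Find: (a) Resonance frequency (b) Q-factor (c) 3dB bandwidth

Step 1 — Resonance condition Im(Z)=0 gives ω₀ = 1/√(LC).
Step 2 — ω₀ = 1/√(0.05·3.45e-06) = 2408 rad/s.
Step 3 — f₀ = ω₀/(2π) = 383.2 Hz.
Step 4 — Series Q: Q = ω₀L/R = 2408·0.05/20.7 = 5.816.
Step 5 — 3dB bandwidth: Δω = ω₀/Q = 414 rad/s; BW = Δω/(2π) = 65.89 Hz.

(a) f₀ = 383.2 Hz  (b) Q = 5.816  (c) BW = 65.89 Hz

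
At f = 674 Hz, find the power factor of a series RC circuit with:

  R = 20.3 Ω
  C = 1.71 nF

Step 1 — Angular frequency: ω = 2π·f = 2π·674 = 4235 rad/s.
Step 2 — Component impedances:
  R: Z = R = 20.3 Ω
  C: Z = 1/(jωC) = -j/(ω·C) = 0 - j1.381e+05 Ω
Step 3 — Series combination: Z_total = R + C = 20.3 - j1.381e+05 Ω = 1.381e+05∠-90.0° Ω.
Step 4 — Power factor: PF = cos(φ) = Re(Z)/|Z| = 20.3/1.381e+05 = 0.000147.
Step 5 — Type: Im(Z) = -1.381e+05 ⇒ leading (phase φ = -90.0°).

PF = 0.000147 (leading, φ = -90.0°)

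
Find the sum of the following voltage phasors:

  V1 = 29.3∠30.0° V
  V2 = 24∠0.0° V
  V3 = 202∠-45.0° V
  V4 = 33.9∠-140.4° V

Step 1 — Convert each phasor to rectangular form:
  V1 = 29.3·(cos(30.0°) + j·sin(30.0°)) = 25.37 + j14.65 V
  V2 = 24·(cos(0.0°) + j·sin(0.0°)) = 24 V
  V3 = 202·(cos(-45.0°) + j·sin(-45.0°)) = 142.8 - j142.8 V
  V4 = 33.9·(cos(-140.4°) + j·sin(-140.4°)) = -26.12 - j21.61 V
Step 2 — Sum components: V_total = 166.1 - j149.8 V.
Step 3 — Convert to polar: |V_total| = 223.7 V, ∠V_total = -42.0°.

V_total = 223.7∠-42.0° V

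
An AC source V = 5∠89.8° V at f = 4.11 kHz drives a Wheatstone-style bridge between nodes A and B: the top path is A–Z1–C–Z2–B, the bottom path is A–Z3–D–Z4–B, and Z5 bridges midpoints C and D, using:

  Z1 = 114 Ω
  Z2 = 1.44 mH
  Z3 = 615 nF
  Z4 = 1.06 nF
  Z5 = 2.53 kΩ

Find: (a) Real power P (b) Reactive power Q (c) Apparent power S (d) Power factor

Step 1 — Angular frequency: ω = 2π·f = 2π·4110 = 2.582e+04 rad/s.
Step 2 — Component impedances:
  Z1: Z = R = 114 Ω
  Z2: Z = jωL = j·2.582e+04·0.00144 = 0 + j37.19 Ω
  Z3: Z = 1/(jωC) = -j/(ω·C) = 0 - j62.97 Ω
  Z4: Z = 1/(jωC) = -j/(ω·C) = 0 - j3.653e+04 Ω
  Z5: Z = R = 2530 Ω
Step 3 — Bridge requires nodal analysis (the Z5 bridge couples midpoints C and D, so the two paths cannot be reduced to a simple series/parallel combination). Setting node B to ground and injecting 1 A at node A, the 3-node admittance system at A, C, D solves to V_A = Z_AB = 109.3 + j36.79 Ω = 115.3∠18.6° Ω.
Step 4 — Source phasor: V = 5∠89.8° V = 0.01745 + j5 V.
Step 5 — Current: I = V / Z = 0.01397 + j0.04104 A = 0.04335∠71.2° A.
Step 6 — Complex power: S = V·I* = 0.2054 + j0.06912 VA.
Step 7 — Real power: P = Re(S) = 0.2054 W.
Step 8 — Reactive power: Q = Im(S) = 0.06912 VAR.
Step 9 — Apparent power: |S| = 0.2167 VA.
Step 10 — Power factor: PF = P/|S| = 0.9478 (lagging).

(a) P = 0.2054 W  (b) Q = 0.06912 VAR  (c) S = 0.2167 VA  (d) PF = 0.9478 (lagging)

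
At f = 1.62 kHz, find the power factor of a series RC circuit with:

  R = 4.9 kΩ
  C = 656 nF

Step 1 — Angular frequency: ω = 2π·f = 2π·1620 = 1.018e+04 rad/s.
Step 2 — Component impedances:
  R: Z = R = 4900 Ω
  C: Z = 1/(jωC) = -j/(ω·C) = 0 - j149.8 Ω
Step 3 — Series combination: Z_total = R + C = 4900 - j149.8 Ω = 4902∠-1.8° Ω.
Step 4 — Power factor: PF = cos(φ) = Re(Z)/|Z| = 4900/4902.3 = 0.9995.
Step 5 — Type: Im(Z) = -149.8 ⇒ leading (phase φ = -1.8°).

PF = 0.9995 (leading, φ = -1.8°)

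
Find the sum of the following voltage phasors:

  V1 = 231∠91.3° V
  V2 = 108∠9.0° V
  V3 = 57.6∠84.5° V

Step 1 — Convert each phasor to rectangular form:
  V1 = 231·(cos(91.3°) + j·sin(91.3°)) = -5.241 + j230.9 V
  V2 = 108·(cos(9.0°) + j·sin(9.0°)) = 106.7 + j16.89 V
  V3 = 57.6·(cos(84.5°) + j·sin(84.5°)) = 5.521 + j57.33 V
Step 2 — Sum components: V_total = 107 + j305.2 V.
Step 3 — Convert to polar: |V_total| = 323.4 V, ∠V_total = 70.7°.

V_total = 323.4∠70.7° V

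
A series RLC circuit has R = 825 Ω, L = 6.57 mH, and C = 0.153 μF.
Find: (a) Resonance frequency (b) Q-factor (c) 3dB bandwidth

Step 1 — Resonance: ω₀ = 1/√(LC) = 1/√(0.00657·1.53e-07) = 3.154e+04 rad/s.
Step 2 — f₀ = ω₀/(2π) = 5020 Hz.
Step 3 — Series Q: Q = ω₀L/R = 3.154e+04·0.00657/825 = 0.2512.
Step 4 — Bandwidth: Δω = ω₀/Q = 1.256e+05 rad/s; BW = Δω/(2π) = 1.999e+04 Hz.

(a) f₀ = 5020 Hz  (b) Q = 0.2512  (c) BW = 1.999e+04 Hz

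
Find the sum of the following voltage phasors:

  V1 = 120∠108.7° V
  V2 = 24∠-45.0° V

Step 1 — Convert each phasor to rectangular form:
  V1 = 120·(cos(108.7°) + j·sin(108.7°)) = -38.47 + j113.7 V
  V2 = 24·(cos(-45.0°) + j·sin(-45.0°)) = 16.97 - j16.97 V
Step 2 — Sum components: V_total = -21.5 + j96.69 V.
Step 3 — Convert to polar: |V_total| = 99.06 V, ∠V_total = 102.5°.

V_total = 99.06∠102.5° V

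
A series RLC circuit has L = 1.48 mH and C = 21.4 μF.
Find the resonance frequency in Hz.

Step 1 — Resonance condition Im(Z)=0 gives ω₀ = 1/√(LC).
Step 2 — ω₀ = 1/√(0.00148·2.14e-05) = 5619 rad/s.
Step 3 — f₀ = ω₀/(2π) = 894.3 Hz.

f₀ = 894.3 Hz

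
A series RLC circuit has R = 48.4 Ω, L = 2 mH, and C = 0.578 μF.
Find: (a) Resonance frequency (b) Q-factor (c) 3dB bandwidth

Step 1 — Resonance: ω₀ = 1/√(LC) = 1/√(0.002·5.78e-07) = 2.941e+04 rad/s.
Step 2 — f₀ = ω₀/(2π) = 4681 Hz.
Step 3 — Series Q: Q = ω₀L/R = 2.941e+04·0.002/48.4 = 1.215.
Step 4 — Bandwidth: Δω = ω₀/Q = 2.42e+04 rad/s; BW = Δω/(2π) = 3852 Hz.

(a) f₀ = 4681 Hz  (b) Q = 1.215  (c) BW = 3852 Hz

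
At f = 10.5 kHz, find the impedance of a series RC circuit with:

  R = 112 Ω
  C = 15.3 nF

Step 1 — Angular frequency: ω = 2π·f = 2π·1.05e+04 = 6.597e+04 rad/s.
Step 2 — Component impedances:
  R: Z = R = 112 Ω
  C: Z = 1/(jωC) = -j/(ω·C) = 0 - j990.7 Ω
Step 3 — Series combination: Z_total = R + C = 112 - j990.7 Ω = 997∠-83.5° Ω.

Z = 112 - j990.7 Ω = 997∠-83.5° Ω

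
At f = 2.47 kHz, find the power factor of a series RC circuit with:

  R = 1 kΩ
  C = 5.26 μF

Step 1 — Angular frequency: ω = 2π·f = 2π·2470 = 1.552e+04 rad/s.
Step 2 — Component impedances:
  R: Z = R = 1000 Ω
  C: Z = 1/(jωC) = -j/(ω·C) = 0 - j12.25 Ω
Step 3 — Series combination: Z_total = R + C = 1000 - j12.25 Ω = 1000∠-0.7° Ω.
Step 4 — Power factor: PF = cos(φ) = Re(Z)/|Z| = 1000/1000.1 = 0.9999.
Step 5 — Type: Im(Z) = -12.25 ⇒ leading (phase φ = -0.7°).

PF = 0.9999 (leading, φ = -0.7°)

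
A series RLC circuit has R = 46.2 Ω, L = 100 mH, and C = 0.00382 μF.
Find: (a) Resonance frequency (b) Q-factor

Step 1 — Resonance condition Im(Z)=0 gives ω₀ = 1/√(LC).
Step 2 — ω₀ = 1/√(0.1·3.82e-09) = 5.116e+04 rad/s.
Step 3 — f₀ = ω₀/(2π) = 8143 Hz.
Step 4 — Series Q: Q = ω₀L/R = 5.116e+04·0.1/46.2 = 110.7.

(a) f₀ = 8143 Hz  (b) Q = 110.7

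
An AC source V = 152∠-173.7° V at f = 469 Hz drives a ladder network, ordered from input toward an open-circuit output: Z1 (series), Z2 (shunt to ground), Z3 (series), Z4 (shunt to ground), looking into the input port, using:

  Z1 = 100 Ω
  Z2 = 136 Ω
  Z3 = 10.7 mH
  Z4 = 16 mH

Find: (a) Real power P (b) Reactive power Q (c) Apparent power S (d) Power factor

Step 1 — Angular frequency: ω = 2π·f = 2π·469 = 2947 rad/s.
Step 2 — Component impedances:
  Z1: Z = R = 100 Ω
  Z2: Z = R = 136 Ω
  Z3: Z = jωL = j·2947·0.0107 = 0 + j31.53 Ω
  Z4: Z = jωL = j·2947·0.016 = 0 + j47.15 Ω
Step 3 — Ladder network (open output): work backward from the far end, alternating series and parallel combinations. Z_in = 134.1 + j58.95 Ω = 146.5∠23.7° Ω.
Step 4 — Source phasor: V = 152∠-173.7° V = -151.1 - j16.68 V.
Step 5 — Current: I = V / Z = -0.99 + j0.3108 A = 1.038∠162.6° A.
Step 6 — Complex power: S = V·I* = 144.4 + j63.47 VA.
Step 7 — Real power: P = Re(S) = 144.4 W.
Step 8 — Reactive power: Q = Im(S) = 63.47 VAR.
Step 9 — Apparent power: |S| = 157.7 VA.
Step 10 — Power factor: PF = P/|S| = 0.9155 (lagging).

(a) P = 144.4 W  (b) Q = 63.47 VAR  (c) S = 157.7 VA  (d) PF = 0.9155 (lagging)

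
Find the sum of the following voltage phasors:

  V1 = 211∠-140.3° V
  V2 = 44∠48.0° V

Step 1 — Convert each phasor to rectangular form:
  V1 = 211·(cos(-140.3°) + j·sin(-140.3°)) = -162.3 - j134.8 V
  V2 = 44·(cos(48.0°) + j·sin(48.0°)) = 29.44 + j32.7 V
Step 2 — Sum components: V_total = -132.9 - j102.1 V.
Step 3 — Convert to polar: |V_total| = 167.6 V, ∠V_total = -142.5°.

V_total = 167.6∠-142.5° V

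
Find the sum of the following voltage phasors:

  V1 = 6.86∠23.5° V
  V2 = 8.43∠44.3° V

Step 1 — Convert each phasor to rectangular form:
  V1 = 6.86·(cos(23.5°) + j·sin(23.5°)) = 6.291 + j2.735 V
  V2 = 8.43·(cos(44.3°) + j·sin(44.3°)) = 6.033 + j5.888 V
Step 2 — Sum components: V_total = 12.32 + j8.623 V.
Step 3 — Convert to polar: |V_total| = 15.04 V, ∠V_total = 35.0°.

V_total = 15.04∠35.0° V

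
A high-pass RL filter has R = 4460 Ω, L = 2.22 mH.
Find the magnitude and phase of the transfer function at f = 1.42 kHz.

Step 1 — Angular frequency: ω = 2π·1420 = 8922 rad/s.
Step 2 — Transfer function: H(jω) = jωL/(R + jωL).
Step 3 — Numerator jωL = j·19.81; denominator R + jωL = 4460 + j19.81.
Step 4 — H = 1.972e-05 + j0.004441.
Step 5 — Magnitude: |H| = 0.004441 (-47.1 dB); phase: φ = 89.7°.

|H| = 0.004441 (-47.1 dB), φ = 89.7°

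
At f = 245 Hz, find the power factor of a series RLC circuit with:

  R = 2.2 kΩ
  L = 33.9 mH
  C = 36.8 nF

Step 1 — Angular frequency: ω = 2π·f = 2π·245 = 1539 rad/s.
Step 2 — Component impedances:
  R: Z = R = 2200 Ω
  L: Z = jωL = j·1539·0.0339 = 0 + j52.18 Ω
  C: Z = 1/(jωC) = -j/(ω·C) = 0 - j1.765e+04 Ω
Step 3 — Series combination: Z_total = R + L + C = 2200 - j1.76e+04 Ω = 1.774e+04∠-82.9° Ω.
Step 4 — Power factor: PF = cos(φ) = Re(Z)/|Z| = 2200/1.774e+04 = 0.124.
Step 5 — Type: Im(Z) = -1.76e+04 ⇒ leading (phase φ = -82.9°).

PF = 0.124 (leading, φ = -82.9°)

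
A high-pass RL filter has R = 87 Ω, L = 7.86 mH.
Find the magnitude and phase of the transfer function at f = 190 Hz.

Step 1 — Angular frequency: ω = 2π·190 = 1194 rad/s.
Step 2 — Transfer function: H(jω) = jωL/(R + jωL).
Step 3 — Numerator jωL = j·9.383; denominator R + jωL = 87 + j9.383.
Step 4 — H = 0.0115 + j0.1066.
Step 5 — Magnitude: |H| = 0.1072 (-19.4 dB); phase: φ = 83.8°.

|H| = 0.1072 (-19.4 dB), φ = 83.8°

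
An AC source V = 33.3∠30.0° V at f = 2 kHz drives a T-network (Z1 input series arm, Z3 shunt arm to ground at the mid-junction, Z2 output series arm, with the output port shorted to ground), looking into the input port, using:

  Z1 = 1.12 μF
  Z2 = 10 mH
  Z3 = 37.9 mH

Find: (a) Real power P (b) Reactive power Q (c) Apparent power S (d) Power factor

Step 1 — Angular frequency: ω = 2π·f = 2π·2000 = 1.257e+04 rad/s.
Step 2 — Component impedances:
  Z1: Z = 1/(jωC) = -j/(ω·C) = 0 - j71.05 Ω
  Z2: Z = jωL = j·1.257e+04·0.01 = 0 + j125.7 Ω
  Z3: Z = jωL = j·1.257e+04·0.0379 = 0 + j476.3 Ω
Step 3 — With the output port shorted to ground, the output series arm Z2 runs from the junction to ground; the shunt arm Z3 also runs from the junction to ground. They appear in parallel: Z3 || Z2 = 0 + j99.43 Ω.
Step 4 — Series with input arm Z1: Z_in = Z1 + (Z3 || Z2) = 0 + j28.38 Ω = 28.38∠90.0° Ω.
Step 5 — Source phasor: V = 33.3∠30.0° V = 28.84 + j16.65 V.
Step 6 — Current: I = V / Z = 0.5867 - j1.016 A = 1.173∠-60.0° A.
Step 7 — Complex power: S = V·I* = 0 + j39.08 VA.
Step 8 — Real power: P = Re(S) = 0 W.
Step 9 — Reactive power: Q = Im(S) = 39.08 VAR.
Step 10 — Apparent power: |S| = 39.08 VA.
Step 11 — Power factor: PF = P/|S| = 0 (lagging).

(a) P = 0 W  (b) Q = 39.08 VAR  (c) S = 39.08 VA  (d) PF = 0 (lagging)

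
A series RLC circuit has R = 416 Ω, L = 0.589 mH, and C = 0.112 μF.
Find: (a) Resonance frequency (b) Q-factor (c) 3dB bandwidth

Step 1 — Resonance: ω₀ = 1/√(LC) = 1/√(0.000589·1.12e-07) = 1.231e+05 rad/s.
Step 2 — f₀ = ω₀/(2π) = 1.96e+04 Hz.
Step 3 — Series Q: Q = ω₀L/R = 1.231e+05·0.000589/416 = 0.1743.
Step 4 — Bandwidth: Δω = ω₀/Q = 7.063e+05 rad/s; BW = Δω/(2π) = 1.124e+05 Hz.

(a) f₀ = 1.96e+04 Hz  (b) Q = 0.1743  (c) BW = 1.124e+05 Hz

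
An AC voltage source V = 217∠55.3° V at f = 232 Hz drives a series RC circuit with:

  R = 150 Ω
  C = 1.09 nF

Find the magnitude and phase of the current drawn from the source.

Step 1 — Angular frequency: ω = 2π·f = 2π·232 = 1458 rad/s.
Step 2 — Component impedances:
  R: Z = R = 150 Ω
  C: Z = 1/(jωC) = -j/(ω·C) = 0 - j6.294e+05 Ω
Step 3 — Series combination: Z_total = R + C = 150 - j6.294e+05 Ω = 6.294e+05∠-90.0° Ω.
Step 4 — Source phasor: V = 217∠55.3° V = 123.5 + j178.4 V.
Step 5 — Ohm's law: I = V / Z_total = (123.5 + j178.4) / (150 - j6.294e+05) = -0.0002834 + j0.0001963 A.
Step 6 — Convert to polar: |I| = 0.0003448 A, ∠I = 145.3°.

I = 0.0003448∠145.3° A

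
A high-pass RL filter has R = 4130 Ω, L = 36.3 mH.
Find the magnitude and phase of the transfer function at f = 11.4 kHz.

Step 1 — Angular frequency: ω = 2π·1.14e+04 = 7.163e+04 rad/s.
Step 2 — Transfer function: H(jω) = jωL/(R + jωL).
Step 3 — Numerator jωL = j·2600; denominator R + jωL = 4130 + j2600.
Step 4 — H = 0.2838 + j0.4509.
Step 5 — Magnitude: |H| = 0.5328 (-5.5 dB); phase: φ = 57.8°.

|H| = 0.5328 (-5.5 dB), φ = 57.8°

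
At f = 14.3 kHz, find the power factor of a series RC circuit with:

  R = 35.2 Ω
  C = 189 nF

Step 1 — Angular frequency: ω = 2π·f = 2π·1.43e+04 = 8.985e+04 rad/s.
Step 2 — Component impedances:
  R: Z = R = 35.2 Ω
  C: Z = 1/(jωC) = -j/(ω·C) = 0 - j58.89 Ω
Step 3 — Series combination: Z_total = R + C = 35.2 - j58.89 Ω = 68.61∠-59.1° Ω.
Step 4 — Power factor: PF = cos(φ) = Re(Z)/|Z| = 35.2/68.606 = 0.5131.
Step 5 — Type: Im(Z) = -58.89 ⇒ leading (phase φ = -59.1°).

PF = 0.5131 (leading, φ = -59.1°)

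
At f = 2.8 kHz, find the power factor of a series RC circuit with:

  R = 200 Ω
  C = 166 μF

Step 1 — Angular frequency: ω = 2π·f = 2π·2800 = 1.759e+04 rad/s.
Step 2 — Component impedances:
  R: Z = R = 200 Ω
  C: Z = 1/(jωC) = -j/(ω·C) = 0 - j0.3424 Ω
Step 3 — Series combination: Z_total = R + C = 200 - j0.3424 Ω = 200∠-0.1° Ω.
Step 4 — Power factor: PF = cos(φ) = Re(Z)/|Z| = 200/200 = 1.
Step 5 — Type: Im(Z) = -0.3424 ⇒ leading (phase φ = -0.1°).

PF = 1 (leading, φ = -0.1°)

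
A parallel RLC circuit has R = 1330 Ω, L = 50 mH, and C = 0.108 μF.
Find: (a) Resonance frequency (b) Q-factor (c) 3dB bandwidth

Step 1 — Resonance: ω₀ = 1/√(LC) = 1/√(0.05·1.08e-07) = 1.361e+04 rad/s.
Step 2 — f₀ = ω₀/(2π) = 2166 Hz.
Step 3 — Parallel Q: Q = R/(ω₀L) = 1330/(1.361e+04·0.05) = 1.955.
Step 4 — Bandwidth: Δω = ω₀/Q = 6962 rad/s; BW = Δω/(2π) = 1108 Hz.

(a) f₀ = 2166 Hz  (b) Q = 1.955  (c) BW = 1108 Hz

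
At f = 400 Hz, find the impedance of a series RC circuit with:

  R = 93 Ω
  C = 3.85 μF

Step 1 — Angular frequency: ω = 2π·f = 2π·400 = 2513 rad/s.
Step 2 — Component impedances:
  R: Z = R = 93 Ω
  C: Z = 1/(jωC) = -j/(ω·C) = 0 - j103.3 Ω
Step 3 — Series combination: Z_total = R + C = 93 - j103.3 Ω = 139∠-48.0° Ω.

Z = 93 - j103.3 Ω = 139∠-48.0° Ω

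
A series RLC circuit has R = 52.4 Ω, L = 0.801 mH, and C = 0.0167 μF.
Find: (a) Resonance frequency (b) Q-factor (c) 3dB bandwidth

Step 1 — Resonance: ω₀ = 1/√(LC) = 1/√(0.000801·1.67e-08) = 2.734e+05 rad/s.
Step 2 — f₀ = ω₀/(2π) = 4.352e+04 Hz.
Step 3 — Series Q: Q = ω₀L/R = 2.734e+05·0.000801/52.4 = 4.18.
Step 4 — Bandwidth: Δω = ω₀/Q = 6.542e+04 rad/s; BW = Δω/(2π) = 1.041e+04 Hz.

(a) f₀ = 4.352e+04 Hz  (b) Q = 4.18  (c) BW = 1.041e+04 Hz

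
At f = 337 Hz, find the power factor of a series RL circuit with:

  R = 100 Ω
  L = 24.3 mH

Step 1 — Angular frequency: ω = 2π·f = 2π·337 = 2117 rad/s.
Step 2 — Component impedances:
  R: Z = R = 100 Ω
  L: Z = jωL = j·2117·0.0243 = 0 + j51.45 Ω
Step 3 — Series combination: Z_total = R + L = 100 + j51.45 Ω = 112.5∠27.2° Ω.
Step 4 — Power factor: PF = cos(φ) = Re(Z)/|Z| = 100/112.46 = 0.8892.
Step 5 — Type: Im(Z) = 51.45 ⇒ lagging (phase φ = 27.2°).

PF = 0.8892 (lagging, φ = 27.2°)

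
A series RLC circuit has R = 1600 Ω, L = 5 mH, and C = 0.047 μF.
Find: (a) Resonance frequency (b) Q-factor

Step 1 — Resonance condition Im(Z)=0 gives ω₀ = 1/√(LC).
Step 2 — ω₀ = 1/√(0.005·4.7e-08) = 6.523e+04 rad/s.
Step 3 — f₀ = ω₀/(2π) = 1.038e+04 Hz.
Step 4 — Series Q: Q = ω₀L/R = 6.523e+04·0.005/1600 = 0.2039.

(a) f₀ = 1.038e+04 Hz  (b) Q = 0.2039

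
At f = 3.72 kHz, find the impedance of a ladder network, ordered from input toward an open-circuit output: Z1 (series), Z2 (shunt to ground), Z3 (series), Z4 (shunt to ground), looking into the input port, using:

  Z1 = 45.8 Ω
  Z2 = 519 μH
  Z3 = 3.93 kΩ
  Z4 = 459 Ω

Step 1 — Angular frequency: ω = 2π·f = 2π·3720 = 2.337e+04 rad/s.
Step 2 — Component impedances:
  Z1: Z = R = 45.8 Ω
  Z2: Z = jωL = j·2.337e+04·0.000519 = 0 + j12.13 Ω
  Z3: Z = R = 3930 Ω
  Z4: Z = R = 459 Ω
Step 3 — Ladder network (open output): work backward from the far end, alternating series and parallel combinations. Z_in = 45.83 + j12.13 Ω = 47.41∠14.8° Ω.

Z = 45.83 + j12.13 Ω = 47.41∠14.8° Ω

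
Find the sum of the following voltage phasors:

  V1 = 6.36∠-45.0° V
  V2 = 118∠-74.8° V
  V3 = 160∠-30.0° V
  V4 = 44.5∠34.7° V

Step 1 — Convert each phasor to rectangular form:
  V1 = 6.36·(cos(-45.0°) + j·sin(-45.0°)) = 4.497 - j4.497 V
  V2 = 118·(cos(-74.8°) + j·sin(-74.8°)) = 30.94 - j113.9 V
  V3 = 160·(cos(-30.0°) + j·sin(-30.0°)) = 138.6 - j80 V
  V4 = 44.5·(cos(34.7°) + j·sin(34.7°)) = 36.59 + j25.33 V
Step 2 — Sum components: V_total = 210.6 - j173 V.
Step 3 — Convert to polar: |V_total| = 272.6 V, ∠V_total = -39.4°.

V_total = 272.6∠-39.4° V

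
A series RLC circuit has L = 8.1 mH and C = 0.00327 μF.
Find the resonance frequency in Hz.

Step 1 — Resonance condition Im(Z)=0 gives ω₀ = 1/√(LC).
Step 2 — ω₀ = 1/√(0.0081·3.27e-09) = 1.943e+05 rad/s.
Step 3 — f₀ = ω₀/(2π) = 3.092e+04 Hz.

f₀ = 3.092e+04 Hz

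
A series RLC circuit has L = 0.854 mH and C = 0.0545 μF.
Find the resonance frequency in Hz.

Step 1 — Resonance condition Im(Z)=0 gives ω₀ = 1/√(LC).
Step 2 — ω₀ = 1/√(0.000854·5.45e-08) = 1.466e+05 rad/s.
Step 3 — f₀ = ω₀/(2π) = 2.333e+04 Hz.

f₀ = 2.333e+04 Hz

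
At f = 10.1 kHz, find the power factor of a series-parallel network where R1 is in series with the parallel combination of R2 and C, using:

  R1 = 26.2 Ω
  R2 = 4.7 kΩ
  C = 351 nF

Step 1 — Angular frequency: ω = 2π·f = 2π·1.01e+04 = 6.346e+04 rad/s.
Step 2 — Component impedances:
  R1: Z = R = 26.2 Ω
  R2: Z = R = 4700 Ω
  C: Z = 1/(jωC) = -j/(ω·C) = 0 - j44.89 Ω
Step 3 — Parallel branch: R2 || C = 1/(1/R2 + 1/C) = 0.4288 - j44.89 Ω.
Step 4 — Series with R1: Z_total = R1 + (R2 || C) = 26.63 - j44.89 Ω = 52.19∠-59.3° Ω.
Step 5 — Power factor: PF = cos(φ) = Re(Z)/|Z| = 26.629/52.194 = 0.5102.
Step 6 — Type: Im(Z) = -44.89 ⇒ leading (phase φ = -59.3°).

PF = 0.5102 (leading, φ = -59.3°)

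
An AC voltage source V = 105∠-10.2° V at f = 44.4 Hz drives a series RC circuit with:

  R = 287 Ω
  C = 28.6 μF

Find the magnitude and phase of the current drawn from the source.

Step 1 — Angular frequency: ω = 2π·f = 2π·44.4 = 279 rad/s.
Step 2 — Component impedances:
  R: Z = R = 287 Ω
  C: Z = 1/(jωC) = -j/(ω·C) = 0 - j125.3 Ω
Step 3 — Series combination: Z_total = R + C = 287 - j125.3 Ω = 313.2∠-23.6° Ω.
Step 4 — Source phasor: V = 105∠-10.2° V = 103.3 - j18.59 V.
Step 5 — Ohm's law: I = V / Z_total = (103.3 - j18.59) / (287 - j125.3) = 0.3262 + j0.07765 A.
Step 6 — Convert to polar: |I| = 0.3353 A, ∠I = 13.4°.

I = 0.3353∠13.4° A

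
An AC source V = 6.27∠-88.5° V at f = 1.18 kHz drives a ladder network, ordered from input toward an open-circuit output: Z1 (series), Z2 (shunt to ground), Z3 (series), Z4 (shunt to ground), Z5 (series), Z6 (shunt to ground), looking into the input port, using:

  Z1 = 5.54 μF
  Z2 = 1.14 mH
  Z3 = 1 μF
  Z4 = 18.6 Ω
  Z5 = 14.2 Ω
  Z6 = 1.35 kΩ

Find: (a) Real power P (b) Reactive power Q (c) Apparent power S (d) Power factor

Step 1 — Angular frequency: ω = 2π·f = 2π·1180 = 7414 rad/s.
Step 2 — Component impedances:
  Z1: Z = 1/(jωC) = -j/(ω·C) = 0 - j24.35 Ω
  Z2: Z = jωL = j·7414·0.00114 = 0 + j8.452 Ω
  Z3: Z = 1/(jωC) = -j/(ω·C) = 0 - j134.9 Ω
  Z4: Z = R = 18.6 Ω
  Z5: Z = R = 14.2 Ω
  Z6: Z = R = 1350 Ω
Step 3 — Ladder network (open output): work backward from the far end, alternating series and parallel combinations. Z_in = 0.08032 - j15.34 Ω = 15.34∠-89.7° Ω.
Step 4 — Source phasor: V = 6.27∠-88.5° V = 0.1641 - j6.268 V.
Step 5 — Current: I = V / Z = 0.4086 + j0.008559 A = 0.4087∠1.2° A.
Step 6 — Complex power: S = V·I* = 0.01342 - j2.563 VA.
Step 7 — Real power: P = Re(S) = 0.01342 W.
Step 8 — Reactive power: Q = Im(S) = -2.563 VAR.
Step 9 — Apparent power: |S| = 2.563 VA.
Step 10 — Power factor: PF = P/|S| = 0.005236 (leading).

(a) P = 0.01342 W  (b) Q = -2.563 VAR  (c) S = 2.563 VA  (d) PF = 0.005236 (leading)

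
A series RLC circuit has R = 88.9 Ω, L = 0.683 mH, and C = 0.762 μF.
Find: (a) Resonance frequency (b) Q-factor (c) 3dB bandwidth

Step 1 — Resonance: ω₀ = 1/√(LC) = 1/√(0.000683·7.62e-07) = 4.383e+04 rad/s.
Step 2 — f₀ = ω₀/(2π) = 6976 Hz.
Step 3 — Series Q: Q = ω₀L/R = 4.383e+04·0.000683/88.9 = 0.3368.
Step 4 — Bandwidth: Δω = ω₀/Q = 1.302e+05 rad/s; BW = Δω/(2π) = 2.072e+04 Hz.

(a) f₀ = 6976 Hz  (b) Q = 0.3368  (c) BW = 2.072e+04 Hz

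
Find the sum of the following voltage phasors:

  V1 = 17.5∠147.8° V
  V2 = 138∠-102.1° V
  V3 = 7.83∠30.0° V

Step 1 — Convert each phasor to rectangular form:
  V1 = 17.5·(cos(147.8°) + j·sin(147.8°)) = -14.81 + j9.325 V
  V2 = 138·(cos(-102.1°) + j·sin(-102.1°)) = -28.93 - j134.9 V
  V3 = 7.83·(cos(30.0°) + j·sin(30.0°)) = 6.781 + j3.915 V
Step 2 — Sum components: V_total = -36.95 - j121.7 V.
Step 3 — Convert to polar: |V_total| = 127.2 V, ∠V_total = -106.9°.

V_total = 127.2∠-106.9° V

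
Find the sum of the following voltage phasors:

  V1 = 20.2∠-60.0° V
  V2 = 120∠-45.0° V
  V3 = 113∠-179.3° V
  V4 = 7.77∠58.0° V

Step 1 — Convert each phasor to rectangular form:
  V1 = 20.2·(cos(-60.0°) + j·sin(-60.0°)) = 10.1 - j17.49 V
  V2 = 120·(cos(-45.0°) + j·sin(-45.0°)) = 84.85 - j84.85 V
  V3 = 113·(cos(-179.3°) + j·sin(-179.3°)) = -113 - j1.381 V
  V4 = 7.77·(cos(58.0°) + j·sin(58.0°)) = 4.117 + j6.589 V
Step 2 — Sum components: V_total = -13.92 - j97.14 V.
Step 3 — Convert to polar: |V_total| = 98.13 V, ∠V_total = -98.2°.

V_total = 98.13∠-98.2° V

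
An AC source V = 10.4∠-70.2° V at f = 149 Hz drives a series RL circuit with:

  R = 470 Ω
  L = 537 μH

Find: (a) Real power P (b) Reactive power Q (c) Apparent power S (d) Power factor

Step 1 — Angular frequency: ω = 2π·f = 2π·149 = 936.2 rad/s.
Step 2 — Component impedances:
  R: Z = R = 470 Ω
  L: Z = jωL = j·936.2·0.000537 = 0 + j0.5027 Ω
Step 3 — Series combination: Z_total = R + L = 470 + j0.5027 Ω = 470∠0.1° Ω.
Step 4 — Source phasor: V = 10.4∠-70.2° V = 3.523 - j9.785 V.
Step 5 — Current: I = V / Z = 0.007473 - j0.02083 A = 0.02213∠-70.3° A.
Step 6 — Complex power: S = V·I* = 0.2301 + j0.0002462 VA.
Step 7 — Real power: P = Re(S) = 0.2301 W.
Step 8 — Reactive power: Q = Im(S) = 0.0002462 VAR.
Step 9 — Apparent power: |S| = 0.2301 VA.
Step 10 — Power factor: PF = P/|S| = 1 (lagging).

(a) P = 0.2301 W  (b) Q = 0.0002462 VAR  (c) S = 0.2301 VA  (d) PF = 1 (lagging)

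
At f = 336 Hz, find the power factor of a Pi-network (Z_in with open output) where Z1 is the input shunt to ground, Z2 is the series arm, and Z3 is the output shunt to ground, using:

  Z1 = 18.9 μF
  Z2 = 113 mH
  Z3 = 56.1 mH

Step 1 — Angular frequency: ω = 2π·f = 2π·336 = 2111 rad/s.
Step 2 — Component impedances:
  Z1: Z = 1/(jωC) = -j/(ω·C) = 0 - j25.06 Ω
  Z2: Z = jωL = j·2111·0.113 = 0 + j238.6 Ω
  Z3: Z = jωL = j·2111·0.0561 = 0 + j118.4 Ω
Step 3 — With open output, the series arm Z2 and the output shunt Z3 appear in series to ground: Z2 + Z3 = 0 + j357 Ω.
Step 4 — Parallel with input shunt Z1: Z_in = Z1 || (Z2 + Z3) = 0 - j26.95 Ω = 26.95∠-90.0° Ω.
Step 5 — Power factor: PF = cos(φ) = Re(Z)/|Z| = 0/26.95 = 0.
Step 6 — Type: Im(Z) = -26.95 ⇒ leading (phase φ = -90.0°).

PF = 0 (leading, φ = -90.0°)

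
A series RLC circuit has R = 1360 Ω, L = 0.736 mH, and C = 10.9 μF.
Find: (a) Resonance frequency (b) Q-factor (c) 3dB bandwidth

Step 1 — Resonance: ω₀ = 1/√(LC) = 1/√(0.000736·1.09e-05) = 1.116e+04 rad/s.
Step 2 — f₀ = ω₀/(2π) = 1777 Hz.
Step 3 — Series Q: Q = ω₀L/R = 1.116e+04·0.000736/1360 = 0.006042.
Step 4 — Bandwidth: Δω = ω₀/Q = 1.848e+06 rad/s; BW = Δω/(2π) = 2.941e+05 Hz.

(a) f₀ = 1777 Hz  (b) Q = 0.006042  (c) BW = 2.941e+05 Hz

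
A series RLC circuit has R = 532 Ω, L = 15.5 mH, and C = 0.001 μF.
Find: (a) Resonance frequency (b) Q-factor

Step 1 — Resonance condition Im(Z)=0 gives ω₀ = 1/√(LC).
Step 2 — ω₀ = 1/√(0.0155·1e-09) = 2.54e+05 rad/s.
Step 3 — f₀ = ω₀/(2π) = 4.043e+04 Hz.
Step 4 — Series Q: Q = ω₀L/R = 2.54e+05·0.0155/532 = 7.4.

(a) f₀ = 4.043e+04 Hz  (b) Q = 7.4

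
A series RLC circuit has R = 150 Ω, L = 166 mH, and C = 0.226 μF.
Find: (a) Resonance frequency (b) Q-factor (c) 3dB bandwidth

Step 1 — Resonance: ω₀ = 1/√(LC) = 1/√(0.166·2.26e-07) = 5163 rad/s.
Step 2 — f₀ = ω₀/(2π) = 821.7 Hz.
Step 3 — Series Q: Q = ω₀L/R = 5163·0.166/150 = 5.714.
Step 4 — Bandwidth: Δω = ω₀/Q = 903.6 rad/s; BW = Δω/(2π) = 143.8 Hz.

(a) f₀ = 821.7 Hz  (b) Q = 5.714  (c) BW = 143.8 Hz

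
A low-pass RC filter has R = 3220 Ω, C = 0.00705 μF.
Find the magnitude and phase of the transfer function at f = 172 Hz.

Step 1 — Angular frequency: ω = 2π·172 = 1081 rad/s.
Step 2 — Transfer function: H(jω) = 1/(1 + jωRC).
Step 3 — Denominator: 1 + jωRC = 1 + j·1081·3220·7.05e-09 = 1 + j0.02453.
Step 4 — H = 0.9994 - j0.02452.
Step 5 — Magnitude: |H| = 0.9997 (-0.0 dB); phase: φ = -1.4°.

|H| = 0.9997 (-0.0 dB), φ = -1.4°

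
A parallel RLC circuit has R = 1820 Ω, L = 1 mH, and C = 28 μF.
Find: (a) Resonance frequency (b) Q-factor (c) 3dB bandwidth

Step 1 — Resonance: ω₀ = 1/√(LC) = 1/√(0.001·2.8e-05) = 5976 rad/s.
Step 2 — f₀ = ω₀/(2π) = 951.1 Hz.
Step 3 — Parallel Q: Q = R/(ω₀L) = 1820/(5976·0.001) = 304.5.
Step 4 — Bandwidth: Δω = ω₀/Q = 19.62 rad/s; BW = Δω/(2π) = 3.123 Hz.

(a) f₀ = 951.1 Hz  (b) Q = 304.5  (c) BW = 3.123 Hz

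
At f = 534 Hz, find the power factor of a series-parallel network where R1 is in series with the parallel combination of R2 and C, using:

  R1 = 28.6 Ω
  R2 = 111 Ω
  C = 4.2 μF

Step 1 — Angular frequency: ω = 2π·f = 2π·534 = 3355 rad/s.
Step 2 — Component impedances:
  R1: Z = R = 28.6 Ω
  R2: Z = R = 111 Ω
  C: Z = 1/(jωC) = -j/(ω·C) = 0 - j70.96 Ω
Step 3 — Parallel branch: R2 || C = 1/(1/R2 + 1/C) = 32.2 - j50.37 Ω.
Step 4 — Series with R1: Z_total = R1 + (R2 || C) = 60.8 - j50.37 Ω = 78.96∠-39.6° Ω.
Step 5 — Power factor: PF = cos(φ) = Re(Z)/|Z| = 60.804/78.96 = 0.7701.
Step 6 — Type: Im(Z) = -50.37 ⇒ leading (phase φ = -39.6°).

PF = 0.7701 (leading, φ = -39.6°)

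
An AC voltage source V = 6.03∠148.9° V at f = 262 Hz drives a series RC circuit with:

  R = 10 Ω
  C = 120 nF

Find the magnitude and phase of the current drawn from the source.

Step 1 — Angular frequency: ω = 2π·f = 2π·262 = 1646 rad/s.
Step 2 — Component impedances:
  R: Z = R = 10 Ω
  C: Z = 1/(jωC) = -j/(ω·C) = 0 - j5062 Ω
Step 3 — Series combination: Z_total = R + C = 10 - j5062 Ω = 5062∠-89.9° Ω.
Step 4 — Source phasor: V = 6.03∠148.9° V = -5.163 + j3.115 V.
Step 5 — Ohm's law: I = V / Z_total = (-5.163 + j3.115) / (10 - j5062) = -0.0006173 - j0.001019 A.
Step 6 — Convert to polar: |I| = 0.001191 A, ∠I = -121.2°.

I = 0.001191∠-121.2° A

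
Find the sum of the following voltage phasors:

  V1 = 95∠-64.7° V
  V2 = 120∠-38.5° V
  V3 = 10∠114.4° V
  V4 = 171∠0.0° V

Step 1 — Convert each phasor to rectangular form:
  V1 = 95·(cos(-64.7°) + j·sin(-64.7°)) = 40.6 - j85.89 V
  V2 = 120·(cos(-38.5°) + j·sin(-38.5°)) = 93.91 - j74.7 V
  V3 = 10·(cos(114.4°) + j·sin(114.4°)) = -4.131 + j9.107 V
  V4 = 171·(cos(0.0°) + j·sin(0.0°)) = 171 V
Step 2 — Sum components: V_total = 301.4 - j151.5 V.
Step 3 — Convert to polar: |V_total| = 337.3 V, ∠V_total = -26.7°.

V_total = 337.3∠-26.7° V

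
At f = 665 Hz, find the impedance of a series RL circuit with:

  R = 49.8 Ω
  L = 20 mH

Step 1 — Angular frequency: ω = 2π·f = 2π·665 = 4178 rad/s.
Step 2 — Component impedances:
  R: Z = R = 49.8 Ω
  L: Z = jωL = j·4178·0.02 = 0 + j83.57 Ω
Step 3 — Series combination: Z_total = R + L = 49.8 + j83.57 Ω = 97.28∠59.2° Ω.

Z = 49.8 + j83.57 Ω = 97.28∠59.2° Ω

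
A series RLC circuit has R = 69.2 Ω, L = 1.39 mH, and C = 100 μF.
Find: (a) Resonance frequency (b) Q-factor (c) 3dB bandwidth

Step 1 — Resonance condition Im(Z)=0 gives ω₀ = 1/√(LC).
Step 2 — ω₀ = 1/√(0.00139·0.0001) = 2682 rad/s.
Step 3 — f₀ = ω₀/(2π) = 426.9 Hz.
Step 4 — Series Q: Q = ω₀L/R = 2682·0.00139/69.2 = 0.05388.
Step 5 — 3dB bandwidth: Δω = ω₀/Q = 4.978e+04 rad/s; BW = Δω/(2π) = 7923 Hz.

(a) f₀ = 426.9 Hz  (b) Q = 0.05388  (c) BW = 7923 Hz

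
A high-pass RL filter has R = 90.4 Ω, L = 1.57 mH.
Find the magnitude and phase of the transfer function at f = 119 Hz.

Step 1 — Angular frequency: ω = 2π·119 = 747.7 rad/s.
Step 2 — Transfer function: H(jω) = jωL/(R + jωL).
Step 3 — Numerator jωL = j·1.174; denominator R + jωL = 90.4 + j1.174.
Step 4 — H = 0.0001686 + j0.01298.
Step 5 — Magnitude: |H| = 0.01298 (-37.7 dB); phase: φ = 89.3°.

|H| = 0.01298 (-37.7 dB), φ = 89.3°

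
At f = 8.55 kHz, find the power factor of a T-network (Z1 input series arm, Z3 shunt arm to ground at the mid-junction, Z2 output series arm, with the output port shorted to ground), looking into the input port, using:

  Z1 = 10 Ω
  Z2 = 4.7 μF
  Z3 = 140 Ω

Step 1 — Angular frequency: ω = 2π·f = 2π·8550 = 5.372e+04 rad/s.
Step 2 — Component impedances:
  Z1: Z = R = 10 Ω
  Z2: Z = 1/(jωC) = -j/(ω·C) = 0 - j3.961 Ω
  Z3: Z = R = 140 Ω
Step 3 — With the output port shorted to ground, the output series arm Z2 runs from the junction to ground; the shunt arm Z3 also runs from the junction to ground. They appear in parallel: Z3 || Z2 = 0.112 - j3.957 Ω.
Step 4 — Series with input arm Z1: Z_in = Z1 + (Z3 || Z2) = 10.11 - j3.957 Ω = 10.86∠-21.4° Ω.
Step 5 — Power factor: PF = cos(φ) = Re(Z)/|Z| = 10.112/10.859 = 0.9312.
Step 6 — Type: Im(Z) = -3.957 ⇒ leading (phase φ = -21.4°).

PF = 0.9312 (leading, φ = -21.4°)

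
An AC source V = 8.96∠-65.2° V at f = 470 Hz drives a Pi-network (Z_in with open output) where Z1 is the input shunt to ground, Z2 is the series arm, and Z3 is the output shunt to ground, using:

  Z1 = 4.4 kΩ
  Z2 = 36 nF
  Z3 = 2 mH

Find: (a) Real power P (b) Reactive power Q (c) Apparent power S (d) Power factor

Step 1 — Angular frequency: ω = 2π·f = 2π·470 = 2953 rad/s.
Step 2 — Component impedances:
  Z1: Z = R = 4400 Ω
  Z2: Z = 1/(jωC) = -j/(ω·C) = 0 - j9406 Ω
  Z3: Z = jωL = j·2953·0.002 = 0 + j5.906 Ω
Step 3 — With open output, the series arm Z2 and the output shunt Z3 appear in series to ground: Z2 + Z3 = 0 - j9400 Ω.
Step 4 — Parallel with input shunt Z1: Z_in = Z1 || (Z2 + Z3) = 3609 - j1689 Ω = 3985∠-25.1° Ω.
Step 5 — Source phasor: V = 8.96∠-65.2° V = 3.758 - j8.134 V.
Step 6 — Current: I = V / Z = 0.001719 - j0.001449 A = 0.002248∠-40.1° A.
Step 7 — Complex power: S = V·I* = 0.01825 - j0.00854 VA.
Step 8 — Real power: P = Re(S) = 0.01825 W.
Step 9 — Reactive power: Q = Im(S) = -0.00854 VAR.
Step 10 — Apparent power: |S| = 0.02015 VA.
Step 11 — Power factor: PF = P/|S| = 0.9057 (leading).

(a) P = 0.01825 W  (b) Q = -0.00854 VAR  (c) S = 0.02015 VA  (d) PF = 0.9057 (leading)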